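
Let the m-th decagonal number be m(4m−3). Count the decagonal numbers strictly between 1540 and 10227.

The n-th decagonal number is n(4n−3).
Smallest index with value > 1540: n = 21 (giving 1701).
Largest index with value < 10227: n = 50 (giving 9850).
Indices 21 through 50: 30 terms.

30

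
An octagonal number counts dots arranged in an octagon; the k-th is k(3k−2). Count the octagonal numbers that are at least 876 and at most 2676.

13

The n-th octagonal number is n(3n−2).
Smallest index with value ≥ 876: n = 18 (giving 936).
Largest index with value ≤ 2676: n = 30 (giving 2640).
Indices 18 through 30: 13 terms.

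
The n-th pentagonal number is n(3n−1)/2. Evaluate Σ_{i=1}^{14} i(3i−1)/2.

Σ i(3i−1)/2 = (3Σi² − Σi) / 2 over i = 1..14.
Σi = 105 and Σi² = 1015.
(3·1015 − 1·105) / 2 = 2940/2 = 1470.

1470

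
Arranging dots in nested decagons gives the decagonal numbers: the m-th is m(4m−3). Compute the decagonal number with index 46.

The 46th decagonal number is n(4n−3) with n = 46.
46·(4·46 − 3) = 46·181 = 8326.

8326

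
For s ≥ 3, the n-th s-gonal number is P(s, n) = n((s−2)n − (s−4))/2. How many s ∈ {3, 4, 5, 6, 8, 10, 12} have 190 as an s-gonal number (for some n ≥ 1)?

2

s = 3: P(3, 19) = 190. ✓
s = 4: P(4, 13) = 169 and P(4, 14) = 196; 190 is not s-gonal.
s = 5: P(5, 11) = 176 and P(5, 12) = 210; 190 is not s-gonal.
s = 6: P(6, 10) = 190. ✓
s = 8: P(8, 8) = 176 and P(8, 9) = 225; 190 is not s-gonal.
s = 10: P(10, 7) = 175 and P(10, 8) = 232; 190 is not s-gonal.
s = 12: P(12, 6) = 156 and P(12, 7) = 217; 190 is not s-gonal.
Hits: s ∈ {3, 6} → 2.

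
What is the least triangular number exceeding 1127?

Solve n(n+1)/2 > 1127 for integer n.
The largest n with value ≤ 1127 is 46 (since 1081 ≤ 1127 < 1128), so the first above is n = 47, value 1128.

1128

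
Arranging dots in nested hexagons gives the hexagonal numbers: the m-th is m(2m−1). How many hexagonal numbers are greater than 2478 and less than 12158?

The n-th hexagonal number is n(2n−1).
Smallest index with value > 2478: n = 36 (giving 2556).
Largest index with value < 12158: n = 78 (giving 12090).
Indices 36 through 78: 43 terms.

43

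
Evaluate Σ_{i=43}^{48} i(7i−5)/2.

42854

Σ i(7i−5)/2 = (7Σi² − 5Σi) / 2 over i = 43..48.
Σi = 1176 − 903 = 273 and Σi² = 38024 − 25585 = 12439.
(7·12439 − 5·273) / 2 = 85708/2 = 42854.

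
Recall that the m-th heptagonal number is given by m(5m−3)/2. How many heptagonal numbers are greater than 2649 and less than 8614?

26

The n-th heptagonal number is n(5n−3)/2.
Smallest index with value > 2649: n = 33 (giving 2673).
Largest index with value < 8614: n = 58 (giving 8323).
Indices 33 through 58: 26 terms.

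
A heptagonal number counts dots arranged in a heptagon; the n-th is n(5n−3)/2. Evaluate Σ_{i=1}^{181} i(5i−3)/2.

Σ i(5i−3)/2 = (5Σi² − 3Σi) / 2 over i = 1..181.
Σi = 16471 and Σi² = 1992991.
(5·1992991 − 3·16471) / 2 = 9915542/2 = 4957771.

4957771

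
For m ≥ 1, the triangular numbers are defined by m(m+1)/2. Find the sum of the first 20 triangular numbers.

Σ i(i+1)/2 = (Σi² + Σi) / 2 over i = 1..20.
Σi = 210 and Σi² = 2870.
(1·2870 + 1·210) / 2 = 3080/2 = 1540.

1540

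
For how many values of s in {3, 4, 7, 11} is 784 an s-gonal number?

s = 3: P(3, 39) = 780 and P(3, 40) = 820; 784 is not s-gonal.
s = 4: P(4, 28) = 784. ✓
s = 7: P(7, 18) = 783 and P(7, 19) = 874; 784 is not s-gonal.
s = 11: P(11, 13) = 715 and P(11, 14) = 833; 784 is not s-gonal.
Hits: s ∈ {4} → 1.

1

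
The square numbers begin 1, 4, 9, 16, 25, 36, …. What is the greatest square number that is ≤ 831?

Solve n² ≤ 831 for integer n.
n = 28 gives 784 ≤ 831, while n = 29 gives 841 > 831; so the answer is 784.

784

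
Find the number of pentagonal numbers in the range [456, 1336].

13

The n-th pentagonal number is n(3n−1)/2.
Smallest index with value ≥ 456: n = 18 (giving 477).
Largest index with value ≤ 1336: n = 30 (giving 1335).
Indices 18 through 30: 13 terms.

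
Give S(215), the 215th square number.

46225

The 215th square number is n² with n = 215.
215² = 46225.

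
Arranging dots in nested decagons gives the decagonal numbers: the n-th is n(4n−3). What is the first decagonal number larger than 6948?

Solve n(4n−3) > 6948 for integer n.
The largest n with value ≤ 6948 is 42 (since 6930 ≤ 6948 < 7267), so the first above is n = 43, value 7267.

7267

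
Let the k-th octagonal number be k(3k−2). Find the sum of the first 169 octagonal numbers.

4841005

Σ i(3i−2) = 3Σi² − 2Σi over i = 1..169.
Σi = 14365 and Σi² = 1623245.
3·1623245 − 2·14365 = 4841005.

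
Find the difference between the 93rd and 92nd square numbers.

n² − (n−1)² = 2n − 1, so 93² − 92² = 2·93 − 1 = 185.

185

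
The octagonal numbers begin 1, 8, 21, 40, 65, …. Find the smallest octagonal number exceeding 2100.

Solve n(3n−2) > 2100 for integer n.
The largest n with value ≤ 2100 is 26 (since 1976 ≤ 2100 < 2133), so the first above is n = 27, value 2133.

2133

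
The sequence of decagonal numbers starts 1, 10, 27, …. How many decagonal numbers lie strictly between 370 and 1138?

The n-th decagonal number is n(4n−3).
Smallest index with value > 370: n = 11 (giving 451).
Largest index with value < 1138: n = 17 (giving 1105).
Indices 11 through 17: 7 terms.

7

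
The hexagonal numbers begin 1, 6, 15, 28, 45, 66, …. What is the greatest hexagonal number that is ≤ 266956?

Solve n(2n−1) ≤ 266956 for integer n.
n = 365 gives 266085 ≤ 266956, while n = 366 gives 267546 > 266956; so the answer is 266085.

266085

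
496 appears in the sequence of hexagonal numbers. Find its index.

16

Set n(2n−1) = 496, giving 2n² − n − 496 = 0.
The discriminant is 1 + 8·496 = 3969, and √3969 = 63.
So n = (1 + 63) / 4 = 64/4 = 16.
Check: 16·(2·16 − 1) = 496. ✓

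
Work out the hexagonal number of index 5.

45

The 5th hexagonal number is n(2n−1) with n = 5.
5·(2·5 − 1) = 5·9 = 45.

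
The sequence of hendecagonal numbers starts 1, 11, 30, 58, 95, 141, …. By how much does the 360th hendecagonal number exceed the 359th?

Consecutive hendecagonal numbers differ by 9n − 8: here 9·360 − 8 = 3232.

3232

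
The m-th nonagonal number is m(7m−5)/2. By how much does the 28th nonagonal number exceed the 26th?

28·(7·28 − 5)/2 = 2674 and 26·(7·26 − 5)/2 = 2301.
Difference: 2674 − 2301 = 373.

373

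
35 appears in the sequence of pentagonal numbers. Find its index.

5

Set n(3n−1)/2 = 35, giving 3n² − n − 70 = 0.
The discriminant is 1 + 24·35 = 841, and √841 = 29.
So n = (1 + 29) / 6 = 30/6 = 5.
Check: 5·(3·5 − 1)/2 = 35. ✓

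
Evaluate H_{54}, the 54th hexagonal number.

5778

The 54th hexagonal number is n(2n−1) with n = 54.
54·(2·54 − 1) = 54·107 = 5778.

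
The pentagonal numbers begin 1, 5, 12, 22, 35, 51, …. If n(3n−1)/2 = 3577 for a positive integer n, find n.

49

Set n(3n−1)/2 = 3577, giving 3n² − n − 7154 = 0.
The discriminant is 1 + 24·3577 = 85849, and √85849 = 293.
So n = (1 + 293) / 6 = 294/6 = 49.
Check: 49·(3·49 − 1)/2 = 3577. ✓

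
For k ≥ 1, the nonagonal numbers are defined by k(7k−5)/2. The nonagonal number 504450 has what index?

380

Set n(7n−5)/2 = 504450, giving 7n² − 5n − 1008900 = 0.
The discriminant is 25 + 56·504450 = 28249225, and √28249225 = 5315.
So n = (5 + 5315) / 14 = 5320/14 = 380.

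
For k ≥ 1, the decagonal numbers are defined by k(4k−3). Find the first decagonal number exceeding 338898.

Solve n(4n−3) > 338898 for integer n.
The largest n with value ≤ 338898 is 291 (since 337851 ≤ 338898 < 340180), so the first above is n = 292, value 340180.

340180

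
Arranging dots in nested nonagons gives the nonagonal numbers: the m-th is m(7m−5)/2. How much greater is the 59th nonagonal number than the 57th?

59·(7·59 − 5)/2 = 12036 and 57·(7·57 − 5)/2 = 11229.
Difference: 12036 − 11229 = 807.

807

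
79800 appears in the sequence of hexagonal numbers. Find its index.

Set n(2n−1) = 79800, giving 2n² − n − 79800 = 0.
The discriminant is 1 + 8·79800 = 638401, and √638401 = 799.
So n = (1 + 799) / 4 = 800/4 = 200.
Check: 200·(2·200 − 1) = 79800. ✓

200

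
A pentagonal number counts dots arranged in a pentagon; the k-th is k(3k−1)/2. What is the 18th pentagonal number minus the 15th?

147

18·(3·18 − 1)/2 = 477 and 15·(3·15 − 1)/2 = 330.
Difference: 477 − 330 = 147.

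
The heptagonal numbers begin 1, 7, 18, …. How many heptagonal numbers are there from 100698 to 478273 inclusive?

The n-th heptagonal number is n(5n−3)/2.
Smallest index with value ≥ 100698: n = 201 (giving 100701).
Largest index with value ≤ 478273: n = 437 (giving 476767).
Indices 201 through 437: 237 terms.

237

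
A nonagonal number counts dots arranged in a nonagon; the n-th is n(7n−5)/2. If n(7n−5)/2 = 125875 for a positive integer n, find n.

190

Set n(7n−5)/2 = 125875, giving 7n² − 5n − 251750 = 0.
The discriminant is 25 + 56·125875 = 7049025, and √7049025 = 2655.
So n = (5 + 2655) / 14 = 2660/14 = 190.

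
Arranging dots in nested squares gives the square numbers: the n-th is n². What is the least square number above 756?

Solve n² > 756 for integer n.
The largest n with value ≤ 756 is 27 (since 729 ≤ 756 < 784), so the first above is n = 28, value 784.

784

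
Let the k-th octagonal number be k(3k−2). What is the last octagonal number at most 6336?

Solve n(3n−2) ≤ 6336 for integer n.
n = 46 gives 6256 ≤ 6336, while n = 47 gives 6533 > 6336; so the answer is 6256.

6256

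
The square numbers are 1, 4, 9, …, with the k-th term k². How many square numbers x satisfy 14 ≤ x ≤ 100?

The n-th square number is n².
Smallest index with value ≥ 14: n = 4 (giving 16).
Largest index with value ≤ 100: n = 10 (giving 100).
Indices 4 through 10: 7 terms.

7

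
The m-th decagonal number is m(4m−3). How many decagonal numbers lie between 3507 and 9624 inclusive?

20

The n-th decagonal number is n(4n−3).
Smallest index with value ≥ 3507: n = 30 (giving 3510).
Largest index with value ≤ 9624: n = 49 (giving 9457).
Indices 30 through 49: 20 terms.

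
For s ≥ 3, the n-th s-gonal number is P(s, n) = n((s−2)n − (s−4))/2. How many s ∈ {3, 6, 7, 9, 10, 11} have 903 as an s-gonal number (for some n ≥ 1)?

1

s = 3: P(3, 42) = 903. ✓
s = 6: P(6, 21) = 861 and P(6, 22) = 946; 903 is not s-gonal.
s = 7: P(7, 19) = 874 and P(7, 20) = 970; 903 is not s-gonal.
s = 9: P(9, 16) = 856 and P(9, 17) = 969; 903 is not s-gonal.
s = 10: P(10, 15) = 855 and P(10, 16) = 976; 903 is not s-gonal.
s = 11: P(11, 14) = 833 and P(11, 15) = 960; 903 is not s-gonal.
Hits: s ∈ {3} → 1.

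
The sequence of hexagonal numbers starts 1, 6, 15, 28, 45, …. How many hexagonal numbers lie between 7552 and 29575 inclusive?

The n-th hexagonal number is n(2n−1).
Smallest index with value ≥ 7552: n = 62 (giving 7626).
Largest index with value ≤ 29575: n = 121 (giving 29161).
Indices 62 through 121: 60 terms.

60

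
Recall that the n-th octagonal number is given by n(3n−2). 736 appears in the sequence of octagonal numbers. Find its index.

Set n(3n−2) = 736, giving 3n² − 2n − 736 = 0.
The discriminant is 4 + 12·736 = 8836, and √8836 = 94.
So n = (2 + 94) / 6 = 96/6 = 16.
Check: 16·(3·16 − 2) = 736. ✓

16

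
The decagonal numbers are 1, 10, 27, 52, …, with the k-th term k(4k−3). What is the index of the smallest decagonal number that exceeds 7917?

45

Solve n(4n−3) > 7917 for integer n.
The largest n with value ≤ 7917 is 44 (since 7612 ≤ 7917 < 7965), so the first above is n = 45, value 7965.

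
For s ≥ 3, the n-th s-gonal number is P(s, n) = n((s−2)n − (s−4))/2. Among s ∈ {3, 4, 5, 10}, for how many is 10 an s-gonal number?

s = 3: P(3, 4) = 10. ✓
s = 4: P(4, 3) = 9 and P(4, 4) = 16; 10 is not s-gonal.
s = 5: P(5, 2) = 5 and P(5, 3) = 12; 10 is not s-gonal.
s = 10: P(10, 2) = 10. ✓
Hits: s ∈ {3, 10} → 2.

2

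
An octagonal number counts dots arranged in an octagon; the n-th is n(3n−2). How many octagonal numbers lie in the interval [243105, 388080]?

76

The n-th octagonal number is n(3n−2).
Smallest index with value ≥ 243105: n = 285 (giving 243105).
Largest index with value ≤ 388080: n = 360 (giving 388080).
Indices 285 through 360: 76 terms.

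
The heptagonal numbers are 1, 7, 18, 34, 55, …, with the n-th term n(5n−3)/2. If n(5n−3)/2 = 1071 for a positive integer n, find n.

Set n(5n−3)/2 = 1071, giving 5n² − 3n − 2142 = 0.
The discriminant is 9 + 40·1071 = 42849, and √42849 = 207.
So n = (3 + 207) / 10 = 210/10 = 21.
Check: 21·(5·21 − 3)/2 = 1071. ✓

21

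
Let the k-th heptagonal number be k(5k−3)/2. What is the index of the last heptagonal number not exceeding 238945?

309

Solve n(5n−3)/2 ≤ 238945 for integer n.
n = 309 gives 238239 ≤ 238945, while n = 310 gives 239785 > 238945; so the answer is index 309.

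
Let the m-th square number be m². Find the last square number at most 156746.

Solve n² ≤ 156746 for integer n.
n = 395 gives 156025 ≤ 156746, while n = 396 gives 156816 > 156746; so the answer is 156025.

156025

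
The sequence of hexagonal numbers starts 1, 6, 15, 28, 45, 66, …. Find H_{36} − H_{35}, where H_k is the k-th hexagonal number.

141

Consecutive hexagonal numbers differ by 4n − 3: here 4·36 − 3 = 141.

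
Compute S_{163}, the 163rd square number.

26569

The 163rd square number is n² with n = 163.
163² = 26569.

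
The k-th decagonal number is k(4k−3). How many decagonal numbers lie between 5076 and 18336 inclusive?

33

The n-th decagonal number is n(4n−3).
Smallest index with value ≥ 5076: n = 36 (giving 5076).
Largest index with value ≤ 18336: n = 68 (giving 18292).
Indices 36 through 68: 33 terms.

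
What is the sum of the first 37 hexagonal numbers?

34447

Σ i(2i−1) = 2Σi² − Σi over i = 1..37.
Σi = 703 and Σi² = 17575.
2·17575 − 1·703 = 34447.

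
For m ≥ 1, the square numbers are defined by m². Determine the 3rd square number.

9

The 3rd square number is n² with n = 3.
3² = 9.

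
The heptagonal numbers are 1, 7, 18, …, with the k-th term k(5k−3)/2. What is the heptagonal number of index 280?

The 280th heptagonal number is n(5n−3)/2 with n = 280.
280·(5·280 − 3)/2 = 280·1397/2 = 195580.

195580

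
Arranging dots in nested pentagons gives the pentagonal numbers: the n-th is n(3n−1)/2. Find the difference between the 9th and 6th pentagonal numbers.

9·(3·9 − 1)/2 = 117 and 6·(3·6 − 1)/2 = 51.
Difference: 117 − 51 = 66.

66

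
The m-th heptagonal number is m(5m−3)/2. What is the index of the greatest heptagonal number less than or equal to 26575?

Solve n(5n−3)/2 ≤ 26575 for integer n.
n = 103 gives 26368 ≤ 26575, while n = 104 gives 26884 > 26575; so the answer is index 103.

103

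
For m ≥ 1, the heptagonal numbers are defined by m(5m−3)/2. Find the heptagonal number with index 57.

57·(5·57 − 3)/2 = 57·282/2 = 57·141 = 8037.

8037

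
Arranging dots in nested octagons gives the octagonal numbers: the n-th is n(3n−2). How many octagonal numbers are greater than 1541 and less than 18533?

55

The n-th octagonal number is n(3n−2).
Smallest index with value > 1541: n = 24 (giving 1680).
Largest index with value < 18533: n = 78 (giving 18096).
Indices 24 through 78: 55 terms.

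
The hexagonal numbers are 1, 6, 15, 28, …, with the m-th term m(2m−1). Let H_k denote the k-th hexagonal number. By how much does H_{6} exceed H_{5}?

Consecutive hexagonal numbers differ by 4n − 3: here 4·6 − 3 = 21.

21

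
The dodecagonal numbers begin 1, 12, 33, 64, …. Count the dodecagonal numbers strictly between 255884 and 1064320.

The n-th dodecagonal number is n(5n−4).
Smallest index with value > 255884: n = 227 (giving 256737).
Largest index with value < 1064320: n = 461 (giving 1060761).
Indices 227 through 461: 235 terms.

235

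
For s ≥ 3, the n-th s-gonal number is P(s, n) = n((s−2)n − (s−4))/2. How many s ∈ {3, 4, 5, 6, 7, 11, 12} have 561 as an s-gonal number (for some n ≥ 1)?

3

s = 3: P(3, 33) = 561. ✓
s = 4: P(4, 23) = 529 and P(4, 24) = 576; 561 is not s-gonal.
s = 5: P(5, 19) = 532 and P(5, 20) = 590; 561 is not s-gonal.
s = 6: P(6, 17) = 561. ✓
s = 7: P(7, 15) = 540 and P(7, 16) = 616; 561 is not s-gonal.
s = 11: P(11, 11) = 506 and P(11, 12) = 606; 561 is not s-gonal.
s = 12: P(12, 11) = 561. ✓
Hits: s ∈ {3, 6, 12} → 3.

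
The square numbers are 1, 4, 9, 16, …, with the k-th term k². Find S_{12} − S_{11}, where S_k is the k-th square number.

n² − (n−1)² = 2n − 1, so 12² − 11² = 2·12 − 1 = 23.

23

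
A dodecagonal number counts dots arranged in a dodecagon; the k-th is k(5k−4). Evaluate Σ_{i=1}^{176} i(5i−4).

9101576

Σ i(5i−4) = 5Σi² − 4Σi over i = 1..176.
Σi = 15576 and Σi² = 1832776.
5·1832776 − 4·15576 = 9101576.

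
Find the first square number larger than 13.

16

Solve n² > 13 for integer n.
The largest n with value ≤ 13 is 3 (since 9 ≤ 13 < 16), so the first above is n = 4, value 16.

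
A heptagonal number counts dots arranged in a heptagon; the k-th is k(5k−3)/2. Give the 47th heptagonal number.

5452

The 47th heptagonal number is n(5n−3)/2 with n = 47.
47·(5·47 − 3)/2 = 47·232/2 = 47·116 = 5452.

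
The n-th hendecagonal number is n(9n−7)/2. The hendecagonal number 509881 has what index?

337

Set n(9n−7)/2 = 509881, giving 9n² − 7n − 1019762 = 0.
The discriminant is 49 + 72·509881 = 36711481, and √36711481 = 6059.
So n = (7 + 6059) / 18 = 6066/18 = 337.
Check: 337·(9·337 − 7)/2 = 509881. ✓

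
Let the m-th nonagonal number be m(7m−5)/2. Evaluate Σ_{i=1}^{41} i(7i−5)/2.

Σ i(7i−5)/2 = (7Σi² − 5Σi) / 2 over i = 1..41.
Σi = 861 and Σi² = 23821.
(7·23821 − 5·861) / 2 = 162442/2 = 81221.

81221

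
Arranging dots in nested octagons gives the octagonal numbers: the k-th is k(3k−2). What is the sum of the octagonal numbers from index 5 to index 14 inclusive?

2765

Σ i(3i−2) = 3Σi² − 2Σi over i = 5..14.
Σi = 105 − 10 = 95 and Σi² = 1015 − 30 = 985.
3·985 − 2·95 = 2765.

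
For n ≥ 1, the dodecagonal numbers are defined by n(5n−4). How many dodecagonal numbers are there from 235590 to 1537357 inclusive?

337

The n-th dodecagonal number is n(5n−4).
Smallest index with value ≥ 235590: n = 218 (giving 236748).
Largest index with value ≤ 1537357: n = 554 (giving 1532364).
Indices 218 through 554: 337 terms.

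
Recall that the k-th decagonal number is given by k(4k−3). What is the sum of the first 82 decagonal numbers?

Σ i(4i−3) = 4Σi² − 3Σi over i = 1..82.
Σi = 3403 and Σi² = 187165.
4·187165 − 3·3403 = 738451.

738451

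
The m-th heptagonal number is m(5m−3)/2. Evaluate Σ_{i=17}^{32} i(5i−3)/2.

Σ i(5i−3)/2 = (5Σi² − 3Σi) / 2 over i = 17..32.
Σi = 528 − 136 = 392 and Σi² = 11440 − 1496 = 9944.
(5·9944 − 3·392) / 2 = 48544/2 = 24272.

24272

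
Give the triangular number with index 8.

The 8th triangular number is n(n+1)/2 with n = 8.
8·9/2 = 72/2 = 36.

36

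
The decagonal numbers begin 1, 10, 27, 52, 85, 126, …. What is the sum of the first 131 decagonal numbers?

3005926

Σ i(4i−3) = 4Σi² − 3Σi over i = 1..131.
Σi = 8646 and Σi² = 757966.
4·757966 − 3·8646 = 3005926.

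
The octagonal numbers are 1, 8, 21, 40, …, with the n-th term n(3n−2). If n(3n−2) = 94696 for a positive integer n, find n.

Set n(3n−2) = 94696, giving 3n² − 2n − 94696 = 0.
The discriminant is 4 + 12·94696 = 1136356, and √1136356 = 1066.
So n = (2 + 1066) / 6 = 1068/6 = 178.
Check: 178·(3·178 − 2) = 94696. ✓

178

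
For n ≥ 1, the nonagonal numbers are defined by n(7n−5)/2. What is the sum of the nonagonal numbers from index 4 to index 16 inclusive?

Σ i(7i−5)/2 = (7Σi² − 5Σi) / 2 over i = 4..16.
Σi = 136 − 6 = 130 and Σi² = 1496 − 14 = 1482.
(7·1482 − 5·130) / 2 = 9724/2 = 4862.

4862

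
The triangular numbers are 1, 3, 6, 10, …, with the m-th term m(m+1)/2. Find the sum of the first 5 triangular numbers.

Σ i(i+1)/2 = (Σi² + Σi) / 2 over i = 1..5.
Σi = 15 and Σi² = 55.
(1·55 + 1·15) / 2 = 70/2 = 35.

35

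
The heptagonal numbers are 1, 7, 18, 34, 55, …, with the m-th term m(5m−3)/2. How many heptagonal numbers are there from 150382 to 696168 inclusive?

The n-th heptagonal number is n(5n−3)/2.
Smallest index with value ≥ 150382: n = 246 (giving 150921).
Largest index with value ≤ 696168: n = 528 (giving 696168).
Indices 246 through 528: 283 terms.

283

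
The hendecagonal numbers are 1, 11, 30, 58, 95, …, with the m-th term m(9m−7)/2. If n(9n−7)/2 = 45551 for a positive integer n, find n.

101

Set n(9n−7)/2 = 45551, giving 9n² − 7n − 91102 = 0.
The discriminant is 49 + 72·45551 = 3279721, and √3279721 = 1811.
So n = (7 + 1811) / 18 = 1818/18 = 101.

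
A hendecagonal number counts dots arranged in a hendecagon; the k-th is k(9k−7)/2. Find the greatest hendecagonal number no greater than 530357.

Solve n(9n−7)/2 ≤ 530357 for integer n.
n = 343 gives 528220 ≤ 530357, while n = 344 gives 531308 > 530357; so the answer is 528220.

528220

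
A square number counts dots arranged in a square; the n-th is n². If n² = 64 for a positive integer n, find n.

We need n² = 64, so n = √64 = 8.

8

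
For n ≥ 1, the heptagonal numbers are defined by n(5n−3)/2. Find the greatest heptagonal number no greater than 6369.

6175

Solve n(5n−3)/2 ≤ 6369 for integer n.
n = 50 gives 6175 ≤ 6369, while n = 51 gives 6426 > 6369; so the answer is 6175.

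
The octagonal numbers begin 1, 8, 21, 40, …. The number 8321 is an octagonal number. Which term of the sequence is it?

Set n(3n−2) = 8321, giving 3n² − 2n − 8321 = 0.
The discriminant is 4 + 12·8321 = 99856, and √99856 = 316.
So n = (2 + 316) / 6 = 318/6 = 53.

53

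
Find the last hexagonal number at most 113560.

Solve n(2n−1) ≤ 113560 for integer n.
n = 238 gives 113050 ≤ 113560, while n = 239 gives 114003 > 113560; so the answer is 113050.

113050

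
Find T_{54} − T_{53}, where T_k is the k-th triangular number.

54

Consecutive triangular numbers differ by n: T_{54} − T_{53} = 54.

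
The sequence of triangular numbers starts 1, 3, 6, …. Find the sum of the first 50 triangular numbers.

Σ i(i+1)/2 = (Σi² + Σi) / 2 over i = 1..50.
Σi = 1275 and Σi² = 42925.
(1·42925 + 1·1275) / 2 = 44200/2 = 22100.

22100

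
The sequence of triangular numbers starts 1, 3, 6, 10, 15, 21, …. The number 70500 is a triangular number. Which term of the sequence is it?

375

Set n(n+1)/2 = 70500, giving n² + n − 141000 = 0.
The discriminant is 1 + 8·70500 = 564001, and √564001 = 751.
So n = (-1 + 751) / 2 = 750/2 = 375.
Check: 375·376/2 = 70500. ✓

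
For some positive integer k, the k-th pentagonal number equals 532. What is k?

Set n(3n−1)/2 = 532, giving 3n² − n − 1064 = 0.
The discriminant is 1 + 24·532 = 12769, and √12769 = 113.
So n = (1 + 113) / 6 = 114/6 = 19.

19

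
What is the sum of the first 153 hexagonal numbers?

Σ i(2i−1) = 2Σi² − Σi over i = 1..153.
Σi = 11781 and Σi² = 1205589.
2·1205589 − 1·11781 = 2399397.

2399397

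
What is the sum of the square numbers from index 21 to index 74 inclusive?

134955

Σ_{i=21}^{74} i² = 137825 − 2870 = 134955.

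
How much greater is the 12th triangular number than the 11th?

Consecutive triangular numbers differ by n: T_{12} − T_{11} = 12.

12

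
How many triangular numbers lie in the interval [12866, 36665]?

111

The n-th triangular number is n(n+1)/2.
Smallest index with value ≥ 12866: n = 160 (giving 12880).
Largest index with value ≤ 36665: n = 270 (giving 36585).
Indices 160 through 270: 111 terms.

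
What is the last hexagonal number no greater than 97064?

96580

Solve n(2n−1) ≤ 97064 for integer n.
n = 220 gives 96580 ≤ 97064, while n = 221 gives 97461 > 97064; so the answer is 96580.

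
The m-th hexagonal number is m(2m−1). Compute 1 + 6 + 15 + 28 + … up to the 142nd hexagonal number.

Σ i(2i−1) = 2Σi² − Σi over i = 1..142.
Σi = 10153 and Σi² = 964535.
2·964535 − 1·10153 = 1918917.

1918917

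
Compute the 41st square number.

The 41st square number is n² with n = 41.
41² = 1681.

1681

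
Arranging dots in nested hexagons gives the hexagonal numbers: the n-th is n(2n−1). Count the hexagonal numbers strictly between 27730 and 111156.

117

The n-th hexagonal number is n(2n−1).
Smallest index with value > 27730: n = 119 (giving 28203).
Largest index with value < 111156: n = 235 (giving 110215).
Indices 119 through 235: 117 terms.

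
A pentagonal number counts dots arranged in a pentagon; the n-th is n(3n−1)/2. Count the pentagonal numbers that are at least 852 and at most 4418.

31

The n-th pentagonal number is n(3n−1)/2.
Smallest index with value ≥ 852: n = 24 (giving 852).
Largest index with value ≤ 4418: n = 54 (giving 4347).
Indices 24 through 54: 31 terms.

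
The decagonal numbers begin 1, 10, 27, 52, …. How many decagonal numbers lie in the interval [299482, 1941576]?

424

The n-th decagonal number is n(4n−3).
Smallest index with value ≥ 299482: n = 274 (giving 299482).
Largest index with value ≤ 1941576: n = 697 (giving 1941145).
Indices 274 through 697: 424 terms.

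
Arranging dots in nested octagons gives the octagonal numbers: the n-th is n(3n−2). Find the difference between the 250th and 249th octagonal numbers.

1495

Consecutive octagonal numbers differ by 6n − 5: here 6·250 − 5 = 1495.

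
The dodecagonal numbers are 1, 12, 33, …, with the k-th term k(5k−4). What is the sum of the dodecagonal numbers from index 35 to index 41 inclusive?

49616

Σ i(5i−4) = 5Σi² − 4Σi over i = 35..41.
Σi = 861 − 595 = 266 and Σi² = 23821 − 13685 = 10136.
5·10136 − 4·266 = 49616.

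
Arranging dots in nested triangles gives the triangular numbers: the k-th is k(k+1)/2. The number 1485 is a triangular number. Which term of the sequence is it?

54

Set n(n+1)/2 = 1485, giving n² + n − 2970 = 0.
The discriminant is 1 + 8·1485 = 11881, and √11881 = 109.
So n = (-1 + 109) / 2 = 108/2 = 54.
Check: 54·55/2 = 1485. ✓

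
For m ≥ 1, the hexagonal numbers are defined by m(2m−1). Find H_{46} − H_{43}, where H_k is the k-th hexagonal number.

531

46·(2·46 − 1) = 4186 and 43·(2·43 − 1) = 3655.
Difference: 4186 − 3655 = 531.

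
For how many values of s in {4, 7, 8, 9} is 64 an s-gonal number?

1

s = 4: P(4, 8) = 64. ✓
s = 7: P(7, 5) = 55 and P(7, 6) = 81; 64 is not s-gonal.
s = 8: P(8, 4) = 40 and P(8, 5) = 65; 64 is not s-gonal.
s = 9: P(9, 4) = 46 and P(9, 5) = 75; 64 is not s-gonal.
Hits: s ∈ {4} → 1.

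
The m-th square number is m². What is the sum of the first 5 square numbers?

Σ_{i=1}^{5} i² = 5·6·11/6 = 55.

55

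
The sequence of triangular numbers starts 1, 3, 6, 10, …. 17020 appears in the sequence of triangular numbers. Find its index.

184

Set n(n+1)/2 = 17020, giving n² + n − 34040 = 0.
The discriminant is 1 + 8·17020 = 136161, and √136161 = 369.
So n = (-1 + 369) / 2 = 368/2 = 184.
Check: 184·185/2 = 17020. ✓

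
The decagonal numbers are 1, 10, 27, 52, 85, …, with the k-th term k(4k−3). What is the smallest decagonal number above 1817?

Solve n(4n−3) > 1817 for integer n.
The largest n with value ≤ 1817 is 21 (since 1701 ≤ 1817 < 1870), so the first above is n = 22, value 1870.

1870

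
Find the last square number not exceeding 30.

Solve n² ≤ 30 for integer n.
n = 5 gives 25 ≤ 30, while n = 6 gives 36 > 30; so the answer is 25.

25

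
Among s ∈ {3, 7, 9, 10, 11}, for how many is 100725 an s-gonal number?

2

s = 3: P(3, 448) = 100576 and P(3, 449) = 101025; 100725 is not s-gonal.
s = 7: P(7, 201) = 100701 and P(7, 202) = 101707; 100725 is not s-gonal.
s = 9: P(9, 170) = 100725. ✓
s = 10: P(10, 159) = 100647 and P(10, 160) = 101920; 100725 is not s-gonal.
s = 11: P(11, 150) = 100725. ✓
Hits: s ∈ {9, 11} → 2.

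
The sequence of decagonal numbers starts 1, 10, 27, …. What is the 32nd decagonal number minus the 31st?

249

Consecutive decagonal numbers differ by 8n − 7: here 8·32 − 7 = 249.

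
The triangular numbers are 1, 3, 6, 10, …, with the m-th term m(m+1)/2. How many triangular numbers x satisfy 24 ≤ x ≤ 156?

11

The n-th triangular number is n(n+1)/2.
Smallest index with value ≥ 24: n = 7 (giving 28).
Largest index with value ≤ 156: n = 17 (giving 153).
Indices 7 through 17: 11 terms.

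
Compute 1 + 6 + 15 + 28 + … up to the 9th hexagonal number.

Σ i(2i−1) = 2Σi² − Σi over i = 1..9.
Σi = 45 and Σi² = 285.
2·285 − 1·45 = 525.

525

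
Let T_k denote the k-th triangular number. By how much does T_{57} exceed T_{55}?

57·58/2 = 1653 and 55·56/2 = 1540.
Difference: 1653 − 1540 = 113.

113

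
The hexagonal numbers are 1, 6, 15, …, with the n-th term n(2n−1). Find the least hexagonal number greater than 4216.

4371

Solve n(2n−1) > 4216 for integer n.
The largest n with value ≤ 4216 is 46 (since 4186 ≤ 4216 < 4371), so the first above is n = 47, value 4371.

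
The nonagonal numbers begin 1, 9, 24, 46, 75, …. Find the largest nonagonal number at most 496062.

Solve n(7n−5)/2 ≤ 496062 for integer n.
n = 376 gives 493876 ≤ 496062, while n = 377 gives 496509 > 496062; so the answer is 493876.

493876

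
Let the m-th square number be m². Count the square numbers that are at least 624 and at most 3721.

The n-th square number is n².
Smallest index with value ≥ 624: n = 25 (giving 625).
Largest index with value ≤ 3721: n = 61 (giving 3721).
Indices 25 through 61: 37 terms.

37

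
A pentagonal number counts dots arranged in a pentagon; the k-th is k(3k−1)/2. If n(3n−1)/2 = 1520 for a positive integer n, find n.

32

Set n(3n−1)/2 = 1520, giving 3n² − n − 3040 = 0.
The discriminant is 1 + 24·1520 = 36481, and √36481 = 191.
So n = (1 + 191) / 6 = 192/6 = 32.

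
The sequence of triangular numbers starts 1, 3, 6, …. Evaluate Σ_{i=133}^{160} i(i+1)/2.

Σ i(i+1)/2 = (Σi² + Σi) / 2 over i = 133..160.
Σi = 12880 − 8778 = 4102 and Σi² = 1378160 − 775390 = 602770.
(1·602770 + 1·4102) / 2 = 606872/2 = 303436.

303436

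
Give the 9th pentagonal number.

9·(3·9 − 1)/2 = 9·26/2 = 9·13 = 117.

117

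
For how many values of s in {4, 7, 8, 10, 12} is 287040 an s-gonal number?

s = 4: P(4, 535) = 286225 and P(4, 536) = 287296; 287040 is not s-gonal.
s = 7: P(7, 339) = 286794 and P(7, 340) = 288490; 287040 is not s-gonal.
s = 8: P(8, 309) = 285825 and P(8, 310) = 287680; 287040 is not s-gonal.
s = 10: P(10, 268) = 286492 and P(10, 269) = 288637; 287040 is not s-gonal.
s = 12: P(12, 240) = 287040. ✓
Hits: s ∈ {12} → 1.

1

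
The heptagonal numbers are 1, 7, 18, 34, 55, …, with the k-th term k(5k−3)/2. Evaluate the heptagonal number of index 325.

263575

The 325th heptagonal number is n(5n−3)/2 with n = 325.
325·(5·325 − 3)/2 = 325·1622/2 = 325·811 = 263575.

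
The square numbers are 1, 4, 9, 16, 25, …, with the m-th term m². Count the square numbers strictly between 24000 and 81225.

130

The n-th square number is n².
Smallest index with value > 24000: n = 155 (giving 24025).
Largest index with value < 81225: n = 284 (giving 80656).
Indices 155 through 284: 130 terms.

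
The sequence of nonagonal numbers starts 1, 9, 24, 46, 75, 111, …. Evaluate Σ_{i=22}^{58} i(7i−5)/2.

Σ i(7i−5)/2 = (7Σi² − 5Σi) / 2 over i = 22..58.
Σi = 1711 − 231 = 1480 and Σi² = 66729 − 3311 = 63418.
(7·63418 − 5·1480) / 2 = 436526/2 = 218263.

218263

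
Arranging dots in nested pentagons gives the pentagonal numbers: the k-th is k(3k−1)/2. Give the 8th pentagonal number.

The 8th pentagonal number is n(3n−1)/2 with n = 8.
8·(3·8 − 1)/2 = 8·23/2 = 92.

92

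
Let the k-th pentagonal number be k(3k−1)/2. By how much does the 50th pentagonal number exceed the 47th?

50·(3·50 − 1)/2 = 3725 and 47·(3·47 − 1)/2 = 3290.
Difference: 3725 − 3290 = 435.

435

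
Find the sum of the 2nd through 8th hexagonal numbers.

Σ i(2i−1) = 2Σi² − Σi over i = 2..8.
Σi = 36 − 1 = 35 and Σi² = 204 − 1 = 203.
2·203 − 1·35 = 371.

371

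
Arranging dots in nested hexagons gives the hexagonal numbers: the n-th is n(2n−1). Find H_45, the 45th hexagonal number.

4005

45·(2·45 − 1) = 45·89 = 4005.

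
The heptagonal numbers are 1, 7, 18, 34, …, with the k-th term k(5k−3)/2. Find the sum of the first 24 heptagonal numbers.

Σ i(5i−3)/2 = (5Σi² − 3Σi) / 2 over i = 1..24.
Σi = 300 and Σi² = 4900.
(5·4900 − 3·300) / 2 = 23600/2 = 11800.

11800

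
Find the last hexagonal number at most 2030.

Solve n(2n−1) ≤ 2030 for integer n.
n = 32 gives 2016 ≤ 2030, while n = 33 gives 2145 > 2030; so the answer is 2016.

2016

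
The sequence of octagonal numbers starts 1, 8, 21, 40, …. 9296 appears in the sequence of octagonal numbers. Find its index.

Set n(3n−2) = 9296, giving 3n² − 2n − 9296 = 0.
The discriminant is 4 + 12·9296 = 111556, and √111556 = 334.
So n = (2 + 334) / 6 = 336/6 = 56.
Check: 56·(3·56 − 2) = 9296. ✓

56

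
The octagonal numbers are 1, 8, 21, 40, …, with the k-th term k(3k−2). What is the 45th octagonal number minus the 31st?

3164

45·(3·45 − 2) = 5985 and 31·(3·31 − 2) = 2821.
Difference: 5985 − 2821 = 3164.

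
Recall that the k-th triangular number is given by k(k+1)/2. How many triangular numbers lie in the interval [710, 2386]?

The n-th triangular number is n(n+1)/2.
Smallest index with value ≥ 710: n = 38 (giving 741).
Largest index with value ≤ 2386: n = 68 (giving 2346).
Indices 38 through 68: 31 terms.

31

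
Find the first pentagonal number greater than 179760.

180440

Solve n(3n−1)/2 > 179760 for integer n.
The largest n with value ≤ 179760 is 346 (since 179401 ≤ 179760 < 180440), so the first above is n = 347, value 180440.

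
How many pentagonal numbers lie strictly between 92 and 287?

The n-th pentagonal number is n(3n−1)/2.
Smallest index with value > 92: n = 9 (giving 117).
Largest index with value < 287: n = 13 (giving 247).
Indices 9 through 13: 5 terms.

5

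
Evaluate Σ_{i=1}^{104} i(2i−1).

Σ i(2i−1) = 2Σi² − Σi over i = 1..104.
Σi = 5460 and Σi² = 380380.
2·380380 − 1·5460 = 755300.

755300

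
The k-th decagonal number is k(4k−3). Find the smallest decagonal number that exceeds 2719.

Solve n(4n−3) > 2719 for integer n.
The largest n with value ≤ 2719 is 26 (since 2626 ≤ 2719 < 2835), so the first above is n = 27, value 2835.

2835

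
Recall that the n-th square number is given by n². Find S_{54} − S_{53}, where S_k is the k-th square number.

107

n² − (n−1)² = 2n − 1, so 54² − 53² = 2·54 − 1 = 107.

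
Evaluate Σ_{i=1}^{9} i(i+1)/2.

165

Σ i(i+1)/2 = (Σi² + Σi) / 2 over i = 1..9.
Σi = 45 and Σi² = 285.
(1·285 + 1·45) / 2 = 330/2 = 165.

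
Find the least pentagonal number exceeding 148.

176

Solve n(3n−1)/2 > 148 for integer n.
The largest n with value ≤ 148 is 10 (since 145 ≤ 148 < 176), so the first above is n = 11, value 176.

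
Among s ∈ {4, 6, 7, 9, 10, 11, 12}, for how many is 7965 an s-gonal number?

s = 4: P(4, 89) = 7921 and P(4, 90) = 8100; 7965 is not s-gonal.
s = 6: P(6, 63) = 7875 and P(6, 64) = 8128; 7965 is not s-gonal.
s = 7: P(7, 56) = 7756 and P(7, 57) = 8037; 7965 is not s-gonal.
s = 9: P(9, 48) = 7944 and P(9, 49) = 8281; 7965 is not s-gonal.
s = 10: P(10, 45) = 7965. ✓
s = 11: P(11, 42) = 7791 and P(11, 43) = 8170; 7965 is not s-gonal.
s = 12: P(12, 40) = 7840 and P(12, 41) = 8241; 7965 is not s-gonal.
Hits: s ∈ {10} → 1.

1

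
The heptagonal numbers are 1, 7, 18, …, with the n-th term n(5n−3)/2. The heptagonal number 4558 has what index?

Set n(5n−3)/2 = 4558, giving 5n² − 3n − 9116 = 0.
The discriminant is 9 + 40·4558 = 182329, and √182329 = 427.
So n = (3 + 427) / 10 = 430/10 = 43.

43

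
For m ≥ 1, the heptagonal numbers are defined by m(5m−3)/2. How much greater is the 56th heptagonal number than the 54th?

547

56·(5·56 − 3)/2 = 7756 and 54·(5·54 − 3)/2 = 7209.
Difference: 7756 − 7209 = 547.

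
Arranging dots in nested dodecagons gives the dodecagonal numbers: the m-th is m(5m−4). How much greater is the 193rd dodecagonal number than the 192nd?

Consecutive dodecagonal numbers differ by 10n − 9: here 10·193 − 9 = 1921.

1921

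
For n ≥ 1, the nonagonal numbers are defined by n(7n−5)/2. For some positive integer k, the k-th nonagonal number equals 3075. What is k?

Set n(7n−5)/2 = 3075, giving 7n² − 5n − 6150 = 0.
The discriminant is 25 + 56·3075 = 172225, and √172225 = 415.
So n = (5 + 415) / 14 = 420/14 = 30.

30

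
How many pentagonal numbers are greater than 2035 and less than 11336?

The n-th pentagonal number is n(3n−1)/2.
Smallest index with value > 2035: n = 38 (giving 2147).
Largest index with value < 11336: n = 87 (giving 11310).
Indices 38 through 87: 50 terms.

50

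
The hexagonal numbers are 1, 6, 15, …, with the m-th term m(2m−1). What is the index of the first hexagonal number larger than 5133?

51

Solve n(2n−1) > 5133 for integer n.
The largest n with value ≤ 5133 is 50 (since 4950 ≤ 5133 < 5151), so the first above is n = 51, value 5151.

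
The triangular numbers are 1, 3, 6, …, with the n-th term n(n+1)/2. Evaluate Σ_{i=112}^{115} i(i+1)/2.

Σ i(i+1)/2 = (Σi² + Σi) / 2 over i = 112..115.
Σi = 6670 − 6216 = 454 and Σi² = 513590 − 462056 = 51534.
(1·51534 + 1·454) / 2 = 51988/2 = 25994.

25994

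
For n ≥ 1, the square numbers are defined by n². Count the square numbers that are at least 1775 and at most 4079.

21

The n-th square number is n².
Smallest index with value ≥ 1775: n = 43 (giving 1849).
Largest index with value ≤ 4079: n = 63 (giving 3969).
Indices 43 through 63: 21 terms.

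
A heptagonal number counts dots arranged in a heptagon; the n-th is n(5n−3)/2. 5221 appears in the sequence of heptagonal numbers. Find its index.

Set n(5n−3)/2 = 5221, giving 5n² − 3n − 10442 = 0.
The discriminant is 9 + 40·5221 = 208849, and √208849 = 457.
So n = (3 + 457) / 10 = 460/10 = 46.

46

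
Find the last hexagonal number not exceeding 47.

Solve n(2n−1) ≤ 47 for integer n.
n = 5 gives 45 ≤ 47, while n = 6 gives 66 > 47; so the answer is 45.

45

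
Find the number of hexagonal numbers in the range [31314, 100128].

99

The n-th hexagonal number is n(2n−1).
Smallest index with value ≥ 31314: n = 126 (giving 31626).
Largest index with value ≤ 100128: n = 224 (giving 100128).
Indices 126 through 224: 99 terms.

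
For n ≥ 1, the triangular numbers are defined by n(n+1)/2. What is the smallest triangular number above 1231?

Solve n(n+1)/2 > 1231 for integer n.
The largest n with value ≤ 1231 is 49 (since 1225 ≤ 1231 < 1275), so the first above is n = 50, value 1275.

1275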